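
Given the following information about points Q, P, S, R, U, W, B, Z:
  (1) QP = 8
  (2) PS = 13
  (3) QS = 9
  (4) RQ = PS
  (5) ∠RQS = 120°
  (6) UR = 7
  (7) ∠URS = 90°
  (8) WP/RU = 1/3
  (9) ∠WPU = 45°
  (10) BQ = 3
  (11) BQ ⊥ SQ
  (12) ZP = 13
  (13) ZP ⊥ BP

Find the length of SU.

From the given relations: RQ = PS = 13.
Step 1: By the law of cosines on triangle SQR: SR² = 9² + 13² − 2·9·13·cos(120°) = 367, so SR ≈ 19.16.
Step 2: By the law of cosines on triangle SRU: SU² = 19.16² + 7² − 2·19.16·7·cos(90°) = 416, so SU = 4·√26.

Therefore, the length of SU = 4·√26.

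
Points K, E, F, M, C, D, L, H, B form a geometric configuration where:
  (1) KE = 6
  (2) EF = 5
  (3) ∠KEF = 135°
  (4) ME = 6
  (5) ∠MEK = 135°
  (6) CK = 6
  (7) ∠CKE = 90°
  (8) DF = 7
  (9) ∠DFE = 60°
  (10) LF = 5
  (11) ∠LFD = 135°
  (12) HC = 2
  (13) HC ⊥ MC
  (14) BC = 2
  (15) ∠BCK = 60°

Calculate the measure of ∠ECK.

Step 1: By the law of cosines on triangle CKE: CE² = 6² + 6² − 2·6·6·cos(90°) = 72, so CE = 6·√2.
Step 2: By the inverse law of cosines on triangle ECK: cos(∠ECK) = ((6·√2)² + 6² − 6²) / (2·6·√2·6) = 72/101.82 = 0.7071, so ∠ECK = 45°.

Therefore, the measure of angle ∠ECK = 45°.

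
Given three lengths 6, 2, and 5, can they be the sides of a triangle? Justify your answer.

Yes.
The triangle inequality requires that the sum of any two sides exceeds the third.
Here 2 + 5 = 7 > 6, so the condition is met.

Yes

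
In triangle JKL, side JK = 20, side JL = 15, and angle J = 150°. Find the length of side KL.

By the law of cosines: KL^2 = JK^2 + JL^2 - 2*JK*JL*cos(J)
KL^2 = 20^2 + 15^2 - 2*20*15*cos(150°)
KL^2 = 400 + 225 - 600*(-sqrt(3)/2)
KL^2 = 300*sqrt(3) + 625
KL = 5*sqrt(12*sqrt(3) + 25)

5*sqrt(12*sqrt(3) + 25)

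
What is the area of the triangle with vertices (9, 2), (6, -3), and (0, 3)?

Using the Shoelace formula for a triangle:
Area = (1/2)|x0(y1 - y2) + x1(y2 - y0) + x2(y0 - y1)|
Area = (1/2)|9(-3 - 3) + 6(3 - 2) + 0(2 - -3)|
Area = (1/2)|-54 + 6 + 0|
Area = (1/2)|-48|
Area = (1/2)(48)
Area = 24

24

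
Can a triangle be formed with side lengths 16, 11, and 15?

Check all three triangle inequalities:
16 + 11 = 27 > 15 ✓
16 + 15 = 31 > 11 ✓
11 + 15 = 26 > 16 ✓
All conditions hold, so these sides form a valid triangle.

Yes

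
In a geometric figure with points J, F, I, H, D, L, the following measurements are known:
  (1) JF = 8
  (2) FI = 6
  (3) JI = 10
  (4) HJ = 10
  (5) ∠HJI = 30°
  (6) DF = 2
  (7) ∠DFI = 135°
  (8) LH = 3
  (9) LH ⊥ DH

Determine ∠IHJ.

Step 1: By the law of cosines on triangle HJI: HI² = 10² + 10² − 2·10·10·cos(30°) = 26.79, so HI ≈ 5.18.
Step 2: By the inverse law of cosines on triangle IHJ: cos(∠IHJ) = (5.18² + 10² − 10²) / (2·5.18·10) = 26.79/103.53 = 0.2588, so ∠IHJ = 75°.

Therefore, the measure of angle ∠IHJ = 75°.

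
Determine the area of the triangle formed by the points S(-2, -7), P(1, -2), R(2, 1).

Shoelace: Area = (1/2)|-2(-2-1) + 1(1--7) + 2(-7--2)| = (1/2)(4) = 2

2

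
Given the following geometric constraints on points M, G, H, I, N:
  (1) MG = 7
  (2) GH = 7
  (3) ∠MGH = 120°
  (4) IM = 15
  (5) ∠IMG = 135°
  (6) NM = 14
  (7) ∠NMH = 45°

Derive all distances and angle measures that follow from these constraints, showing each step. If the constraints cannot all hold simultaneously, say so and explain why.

The constraints are consistent.

Step 1: From MG = 7, GH = 7, and ∠MGH = 120°, by the law of cosines:
  MH² = MG² + GH² - 2·MG·GH·cos(120°) = 49 + 49 + 49 = 147
  MH = 7·√3

Step 2: From GM = 7, MI = 15, and ∠GMI = 135°, by the law of cosines:
  GI² = GM² + MI² - 2·GM·MI·cos(135°) = 49 + 225 + 148.5 = 422.5
  GI ≈ 20.55

Step 3: From HM = 7·√3, MN = 14, and ∠HMN = 45°, by the law of cosines:
  HN² = HM² + MN² - 2·HM·MN·cos(45°) = 147 + 196 - 240 = 103
  HN ≈ 10.15

Step 4: From MG = 7, MH = 7·√3, GH = 7, by the inverse law of cosines:
  cos(∠GMH) = (MG² + MH² - GH²) / (2·MG·MH)
  ∠GMH = 30°

Step 5: From GI = 20.55, GM = 7, IM = 15, by the inverse law of cosines:
  cos(∠IGM) = (GI² + GM² - IM²) / (2·GI·GM)
  ∠IGM = 31.07°

Step 6: From HG = 7, HM = 7·√3, GM = 7, by the inverse law of cosines:
  cos(∠GHM) = (HG² + HM² - GM²) / (2·HG·HM)
  ∠GHM = 30°

Step 7: From IG = 20.55, IM = 15, GM = 7, by the inverse law of cosines:
  cos(∠GIM) = (IG² + IM² - GM²) / (2·IG·IM)
  ∠GIM = 13.93°

Step 8: From HM = 7·√3, HN = 10.15, MN = 14, by the inverse law of cosines:
  cos(∠MHN) = (HM² + HN² - MN²) / (2·HM·HN)
  ∠MHN = 77.33°

Step 9: From NH = 10.15, NM = 14, HM = 7·√3, by the inverse law of cosines:
  cos(∠HNM) = (NH² + NM² - HM²) / (2·NH·NM)
  ∠HNM = 57.67°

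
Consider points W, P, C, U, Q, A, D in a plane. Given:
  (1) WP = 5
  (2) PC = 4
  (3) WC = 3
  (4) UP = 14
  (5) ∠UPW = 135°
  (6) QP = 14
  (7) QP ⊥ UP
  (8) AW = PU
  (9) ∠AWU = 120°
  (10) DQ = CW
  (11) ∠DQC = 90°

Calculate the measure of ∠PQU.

Step 1: By the law of cosines on triangle QPU: QU² = 14² + 14² − 2·14·14·cos(90°) = 392, so QU = 14·√2.
Step 2: By the inverse law of cosines on triangle PQU: cos(∠PQU) = (14² + (14·√2)² − 14²) / (2·14·14·√2) = 392/554.37 = 0.7071, so ∠PQU = 45°.

Therefore, the measure of angle ∠PQU = 45°.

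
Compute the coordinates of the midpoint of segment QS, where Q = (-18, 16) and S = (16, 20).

The midpoint is the point halfway along the segment.
Move half the horizontal distance: -18 + (16 - -18)/2 = -18 + 34/2 = -1
Move half the vertical distance: 16 + (20 - 16)/2 = 16 + 4/2 = 18
Midpoint = (-1, 18)

(-1, 18)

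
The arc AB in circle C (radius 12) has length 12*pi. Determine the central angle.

Arc length L = 2πr × θ/360, so θ = 360L / (2πr).
θ = 360 × 12*pi / (2π × 12)
θ = 180°
θ = 180°

180°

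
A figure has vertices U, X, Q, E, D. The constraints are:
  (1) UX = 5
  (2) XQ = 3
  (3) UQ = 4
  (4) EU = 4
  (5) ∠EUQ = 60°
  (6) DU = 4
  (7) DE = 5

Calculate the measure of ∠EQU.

Step 1: By the law of cosines on triangle QUE: QE² = 4² + 4² − 2·4·4·cos(60°) = 16, so QE = 4.
Step 2: By the inverse law of cosines on triangle EQU: cos(∠EQU) = (4² + 4² − 4²) / (2·4·4) = 16/32 = 0.5, so ∠EQU = 60°.

Therefore, the measure of angle ∠EQU = 60°.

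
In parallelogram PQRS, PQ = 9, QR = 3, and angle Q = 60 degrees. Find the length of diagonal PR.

The diagonal of a parallelogram can be found by treating two adjacent sides and the diagonal as a triangle.
Applying the law of cosines with sides 9, 3 and included angle 60°:
d^2 = 81 + 9 - 54*cos(60°) = 63
d = 3*sqrt(7)

3*sqrt(7)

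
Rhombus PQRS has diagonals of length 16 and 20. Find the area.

Area of a rhombus = (d1 * d2) / 2
Area = (16 * 20) / 2
Area = 320 / 2
Area = 160

160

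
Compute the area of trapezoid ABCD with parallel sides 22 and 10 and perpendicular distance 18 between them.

A trapezoid's area equals the midsegment times the height.
The midsegment is (22 + 10) / 2 = 16.
Area = 16 * 18 = 288.

288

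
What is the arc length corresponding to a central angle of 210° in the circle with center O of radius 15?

Arc length = 2π(15)(7/12) = 35*pi/2

35*pi/2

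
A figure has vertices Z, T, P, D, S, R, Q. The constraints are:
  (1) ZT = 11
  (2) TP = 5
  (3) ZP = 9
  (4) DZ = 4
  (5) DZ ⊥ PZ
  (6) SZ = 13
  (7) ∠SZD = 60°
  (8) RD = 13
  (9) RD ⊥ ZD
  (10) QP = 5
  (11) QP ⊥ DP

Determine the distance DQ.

Step 1: By the law of cosines on triangle DZP: DP² = 4² + 9² − 2·4·9·cos(90°) = 97, so DP = √97.
Step 2: By the law of cosines on triangle DPQ: DQ² = √97² + 5² − 2·√97·5·cos(90°) = 122, so DQ = √122.

Therefore, the length of DQ = √122.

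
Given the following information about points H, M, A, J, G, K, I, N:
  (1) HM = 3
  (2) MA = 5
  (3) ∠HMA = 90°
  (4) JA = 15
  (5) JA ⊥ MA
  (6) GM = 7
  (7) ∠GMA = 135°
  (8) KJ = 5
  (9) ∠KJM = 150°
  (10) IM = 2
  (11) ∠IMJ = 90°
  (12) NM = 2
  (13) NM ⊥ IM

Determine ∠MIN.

Step 1: By the law of cosines on triangle IMN: IN² = 2² + 2² − 2·2·2·cos(90°) = 8, so IN = 2·√2.
Step 2: By the inverse law of cosines on triangle MIN: cos(∠MIN) = (2² + (2·√2)² − 2²) / (2·2·2·√2) = 8/11.31 = 0.7071, so ∠MIN = 45°.

Therefore, the measure of angle ∠MIN = 45°.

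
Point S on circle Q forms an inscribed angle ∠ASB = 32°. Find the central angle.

By the inscribed angle theorem, the central angle is twice the inscribed angle.
Central angle = 2 × 32° = 64°

64°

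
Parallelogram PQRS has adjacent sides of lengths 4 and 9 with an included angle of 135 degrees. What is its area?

Area = 4 * 9 * sin(135°) = 36 * sqrt(2)/2 = 18*sqrt(2)

18*sqrt(2)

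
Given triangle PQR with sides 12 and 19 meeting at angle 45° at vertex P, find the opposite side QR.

When two sides and the included angle are known, the law of cosines gives the third side.
c^2 = a^2 + b^2 - 2ab cos(C) generalizes the Pythagorean theorem to non-right triangles.
Here: QR^2 = 144 + 361 - 456*(sqrt(2)/2) = 505 - 228*sqrt(2)
QR = sqrt(505 - 228*sqrt(2))

sqrt(505 - 228*sqrt(2))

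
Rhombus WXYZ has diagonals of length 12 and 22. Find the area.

Area of a rhombus = (d1 * d2) / 2
Area = (12 * 22) / 2
Area = 264 / 2
Area = 132

132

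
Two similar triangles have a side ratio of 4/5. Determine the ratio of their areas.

Area scales with the square of linear dimensions. If every length is multiplied by 4/5, then the area is multiplied by (4/5)^2 = 16/25.
The area ratio is 16:25.

16:25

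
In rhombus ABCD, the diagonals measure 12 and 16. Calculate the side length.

Half-diagonals are 6 and 8. side = sqrt(6^2 + 8^2) = sqrt(100) = 10

10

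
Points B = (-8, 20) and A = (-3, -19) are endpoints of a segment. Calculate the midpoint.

The midpoint is the point halfway along the segment.
Move half the horizontal distance: -8 + (-3 - -8)/2 = -8 + 5/2 = -11/2
Move half the vertical distance: 20 + (-19 - 20)/2 = 20 + -39/2 = 1/2
Midpoint = (-11/2, 1/2)

(-11/2, 1/2)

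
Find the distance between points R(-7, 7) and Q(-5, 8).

The horizontal distance is |-5 - -7| = 2 and the vertical distance is |8 - 7| = 1.
By the Pythagorean theorem, d = sqrt(2^2 + 1^2) = sqrt(5).

sqrt(5)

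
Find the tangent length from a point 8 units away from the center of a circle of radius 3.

tangent = √(d² - r²) = √(8² - 3²) = √(64 - 9) = √55 = sqrt(55)

sqrt(55)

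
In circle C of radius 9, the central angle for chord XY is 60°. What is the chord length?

Chord = 2(9) sin(30°) = 9

9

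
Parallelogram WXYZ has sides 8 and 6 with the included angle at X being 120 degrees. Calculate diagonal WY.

Law of cosines: d^2 = 8^2 + 6^2 - 2(8)(6)cos(120°) = 148, so d = 2*sqrt(37).

2*sqrt(37)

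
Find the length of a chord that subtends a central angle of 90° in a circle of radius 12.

Drop a perpendicular from the center to the chord, bisecting both the chord and the central angle.
Each half-chord = r sin(θ/2) = 12 sin(45°).
The full chord = 2 × 12 × sin(45°) = 12*sqrt(2).

12*sqrt(2)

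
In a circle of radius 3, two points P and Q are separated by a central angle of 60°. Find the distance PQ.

Drop a perpendicular from the center to the chord, bisecting both the chord and the central angle.
Each half-chord = r sin(θ/2) = 3 sin(30°).
The full chord = 2 × 3 × sin(30°) = 3.

3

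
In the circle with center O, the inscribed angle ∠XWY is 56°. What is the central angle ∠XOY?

By the inscribed angle theorem, the central angle is twice the inscribed angle.
Central angle = 2 × 56° = 112°

112°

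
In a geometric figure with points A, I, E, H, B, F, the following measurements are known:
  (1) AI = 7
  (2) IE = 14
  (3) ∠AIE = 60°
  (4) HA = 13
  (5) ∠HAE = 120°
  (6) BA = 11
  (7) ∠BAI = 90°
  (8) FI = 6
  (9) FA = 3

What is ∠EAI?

Step 1: By the law of cosines on triangle AIE: AE² = 7² + 14² − 2·7·14·cos(60°) = 147, so AE = 7·√3.
Step 2: By the inverse law of cosines on triangle EAI: cos(∠EAI) = ((7·√3)² + 7² − 14²) / (2·7·√3·7) = 0/169.74 = 0, so ∠EAI = 90°.

Therefore, the measure of angle ∠EAI = 90°.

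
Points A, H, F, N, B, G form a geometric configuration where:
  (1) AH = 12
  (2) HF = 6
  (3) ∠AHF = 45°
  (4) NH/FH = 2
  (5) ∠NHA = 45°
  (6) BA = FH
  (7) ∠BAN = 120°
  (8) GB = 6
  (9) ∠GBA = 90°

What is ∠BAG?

From the given relations: BA = FH = 6.
Step 1: By the law of cosines on triangle ABG: AG² = 6² + 6² − 2·6·6·cos(90°) = 72, so AG = 6·√2.
Step 2: By the inverse law of cosines on triangle BAG: cos(∠BAG) = (6² + (6·√2)² − 6²) / (2·6·6·√2) = 72/101.82 = 0.7071, so ∠BAG = 45°.

Therefore, the measure of angle ∠BAG = 45°.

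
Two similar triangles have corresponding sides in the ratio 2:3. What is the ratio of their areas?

Area ratio = (side ratio)^2 = (2/3)^2 = 4:9.

4:9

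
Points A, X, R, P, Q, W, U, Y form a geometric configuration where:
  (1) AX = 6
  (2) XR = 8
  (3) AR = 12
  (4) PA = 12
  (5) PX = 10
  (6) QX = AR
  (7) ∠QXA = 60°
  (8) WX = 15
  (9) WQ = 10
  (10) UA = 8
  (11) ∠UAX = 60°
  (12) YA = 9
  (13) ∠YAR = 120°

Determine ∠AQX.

From the given relations: QX = AR = 12.
Step 1: By the law of cosines on triangle QXA: QA² = 12² + 6² − 2·12·6·cos(60°) = 108, so QA = 6·√3.
Step 2: By the inverse law of cosines on triangle AQX: cos(∠AQX) = ((6·√3)² + 12² − 6²) / (2·6·√3·12) = 216/249.42 = 0.866, so ∠AQX = 30°.

Therefore, the measure of angle ∠AQX = 30°.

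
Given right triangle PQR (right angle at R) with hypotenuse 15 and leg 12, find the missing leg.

QR = sqrt(15^2 - 12^2) = sqrt(81) = 9

9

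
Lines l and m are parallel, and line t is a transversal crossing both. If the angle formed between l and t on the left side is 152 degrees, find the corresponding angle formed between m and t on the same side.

Corresponding angles formed by parallel lines and a transversal are equal.
The given angle is 152 degrees.
The corresponding angle = 152 degrees.

152 degrees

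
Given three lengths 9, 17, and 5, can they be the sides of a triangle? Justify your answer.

Check the triangle inequality: 9 + 5 = 14 ≤ 17.
Since the sum of two sides does not exceed the third, no triangle can be formed.

No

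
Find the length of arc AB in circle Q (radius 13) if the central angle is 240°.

Arc length = 2π(13)(2/3) = 52*pi/3

52*pi/3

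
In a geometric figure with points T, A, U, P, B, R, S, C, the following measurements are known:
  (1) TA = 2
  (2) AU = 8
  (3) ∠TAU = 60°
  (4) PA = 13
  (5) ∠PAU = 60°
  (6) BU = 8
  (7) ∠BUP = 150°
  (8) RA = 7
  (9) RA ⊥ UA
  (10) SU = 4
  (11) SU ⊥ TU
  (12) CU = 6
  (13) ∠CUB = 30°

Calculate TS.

Step 1: By the law of cosines on triangle UAT: UT² = 8² + 2² − 2·8·2·cos(60°) = 52, so UT = 2·√13.
Step 2: By the law of cosines on triangle TUS: TS² = (2·√13)² + 4² − 2·2·√13·4·cos(90°) = 68, so TS = 2·√17.

Therefore, the length of TS = 2·√17.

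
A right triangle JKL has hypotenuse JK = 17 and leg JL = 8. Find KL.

Rearranging the Pythagorean theorem to solve for the unknown leg:
leg^2 = hypotenuse^2 - known_leg^2 = 289 - 64 = 225
leg = sqrt(225) = 15.

15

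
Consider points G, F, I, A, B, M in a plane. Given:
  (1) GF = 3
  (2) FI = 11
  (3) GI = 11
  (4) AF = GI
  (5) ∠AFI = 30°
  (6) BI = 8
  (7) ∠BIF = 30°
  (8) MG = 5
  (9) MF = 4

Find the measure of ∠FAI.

From the given relations: AF = GI = 11.
Step 1: By the law of cosines on triangle AFI: AI² = 11² + 11² − 2·11·11·cos(30°) = 32.42, so AI ≈ 5.69.
Step 2: By the inverse law of cosines on triangle FAI: cos(∠FAI) = (11² + 5.69² − 11²) / (2·11·5.69) = 32.42/125.27 = 0.2588, so ∠FAI = 75°.

Therefore, the measure of angle ∠FAI = 75°.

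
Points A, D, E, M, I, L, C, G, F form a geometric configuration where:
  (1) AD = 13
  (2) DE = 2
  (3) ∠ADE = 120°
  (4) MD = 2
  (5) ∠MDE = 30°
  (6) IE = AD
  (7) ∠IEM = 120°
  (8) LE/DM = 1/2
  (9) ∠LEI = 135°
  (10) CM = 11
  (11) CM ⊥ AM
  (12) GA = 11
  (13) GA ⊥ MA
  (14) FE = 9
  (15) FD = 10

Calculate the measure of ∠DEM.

Step 1: By the law of cosines on triangle EDM: EM² = 2² + 2² − 2·2·2·cos(30°) = 1.07, so EM ≈ 1.04.
Step 2: By the inverse law of cosines on triangle DEM: cos(∠DEM) = (2² + 1.04² − 2²) / (2·2·1.04) = 1.07/4.14 = 0.2588, so ∠DEM = 75°.

Therefore, the measure of angle ∠DEM = 75°.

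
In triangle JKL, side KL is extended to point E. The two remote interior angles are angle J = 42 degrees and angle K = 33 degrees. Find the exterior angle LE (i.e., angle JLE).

Exterior angle = 42 + 33 = 75 degrees (exterior angle theorem).

75 degrees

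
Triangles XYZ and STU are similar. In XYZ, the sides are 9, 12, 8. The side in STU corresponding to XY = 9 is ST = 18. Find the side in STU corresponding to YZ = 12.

k = 18/9 = 2. TU = 2 * 12 = 24.

24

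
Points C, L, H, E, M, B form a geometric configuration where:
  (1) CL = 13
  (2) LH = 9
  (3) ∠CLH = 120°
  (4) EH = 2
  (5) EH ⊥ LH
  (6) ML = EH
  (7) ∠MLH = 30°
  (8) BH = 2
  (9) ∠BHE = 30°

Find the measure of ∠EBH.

Step 1: By the law of cosines on triangle BHE: BE² = 2² + 2² − 2·2·2·cos(30°) = 1.07, so BE ≈ 1.04.
Step 2: By the inverse law of cosines on triangle EBH: cos(∠EBH) = (1.04² + 2² − 2²) / (2·1.04·2) = 1.07/4.14 = 0.2588, so ∠EBH = 75°.

Therefore, the measure of angle ∠EBH = 75°.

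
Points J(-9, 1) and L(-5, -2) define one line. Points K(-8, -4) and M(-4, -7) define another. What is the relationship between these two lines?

Slope of line 1: m1 = (-2 - 1)/(-5 - -9) = -3/4 = -3/4
Slope of line 2: m2 = (-7 - -4)/(-4 - -8) = -3/4 = -3/4
m1 = m2, so the lines are parallel.

Parallel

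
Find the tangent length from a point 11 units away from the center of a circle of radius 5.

The tangent, radius, and line from the external point to the center form a right triangle.
The right angle is where the tangent meets the radius.
By the Pythagorean theorem: tangent² + 5² = 11²
tangent² = 121 - 25 = 96
tangent = 4*sqrt(6)

4*sqrt(6)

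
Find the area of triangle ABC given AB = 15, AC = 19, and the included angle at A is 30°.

Area = (1/2) * AB * AC * sin(A)
Area = (1/2) * 15 * 19 * sin(30°)
Area = (1/2) * 15 * 19 * 1/2
Area = 285/4

285/4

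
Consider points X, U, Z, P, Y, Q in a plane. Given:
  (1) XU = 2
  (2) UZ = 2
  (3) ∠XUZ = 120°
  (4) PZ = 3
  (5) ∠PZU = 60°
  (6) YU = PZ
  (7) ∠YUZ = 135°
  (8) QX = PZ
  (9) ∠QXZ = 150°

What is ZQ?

From the given relations: QX = PZ = 3.
Step 1: By the law of cosines on triangle ZUX: ZX² = 2² + 2² − 2·2·2·cos(120°) = 12, so ZX = 2·√3.
Step 2: By the law of cosines on triangle ZXQ: ZQ² = (2·√3)² + 3² − 2·2·√3·3·cos(150°) = 39, so ZQ = √39.

Therefore, the length of ZQ = √39.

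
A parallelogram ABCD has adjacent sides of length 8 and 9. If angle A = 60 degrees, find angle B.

Consecutive angles are supplementary: angle B = 180 - 60 = 120 degrees.

120 degrees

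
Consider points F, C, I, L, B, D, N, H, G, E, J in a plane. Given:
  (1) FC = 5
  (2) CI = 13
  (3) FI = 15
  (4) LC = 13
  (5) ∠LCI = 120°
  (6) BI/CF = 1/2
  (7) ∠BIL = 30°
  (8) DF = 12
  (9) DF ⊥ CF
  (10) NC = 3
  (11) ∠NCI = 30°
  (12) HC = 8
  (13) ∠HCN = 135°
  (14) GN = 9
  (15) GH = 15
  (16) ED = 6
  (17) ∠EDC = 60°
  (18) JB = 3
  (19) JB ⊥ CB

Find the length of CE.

Step 1: By the law of cosines on triangle CFD: CD² = 5² + 12² − 2·5·12·cos(90°) = 169, so CD = 13.
Step 2: By the law of cosines on triangle CDE: CE² = 13² + 6² − 2·13·6·cos(60°) = 127, so CE = √127.

Therefore, the length of CE = √127.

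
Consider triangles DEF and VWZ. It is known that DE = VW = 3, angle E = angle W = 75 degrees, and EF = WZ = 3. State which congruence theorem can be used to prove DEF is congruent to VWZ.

The given information matches SAS: Two pairs of corresponding sides and the included angle are equal (Side-Angle-Side).

SAS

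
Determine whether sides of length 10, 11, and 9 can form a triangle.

Yes.
The triangle inequality requires that the sum of any two sides exceeds the third.
Here 9 + 10 = 19 > 11, so the condition is met.

Yes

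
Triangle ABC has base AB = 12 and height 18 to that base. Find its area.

Area = (1/2)(12)(18) = 108

108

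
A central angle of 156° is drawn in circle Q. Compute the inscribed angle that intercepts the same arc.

By the inscribed angle theorem, the inscribed angle is half the central angle.
Inscribed angle = 156° / 2 = 78°

78°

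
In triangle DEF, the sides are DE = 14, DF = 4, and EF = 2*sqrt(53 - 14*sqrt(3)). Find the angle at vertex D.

By the inverse law of cosines: cos(D) = (DE² + DF² - EF²) / (2 × DE × DF)
cos(D) = (14² + 4² - (2*sqrt(53 - 14*sqrt(3)))²) / (2 × 14 × 4)
cos(D) = (196 + 16 - (212 - 56*sqrt(3))) / 112
cos(D) = sqrt(3)/2
D = arccos(sqrt(3)/2) = 30°

30°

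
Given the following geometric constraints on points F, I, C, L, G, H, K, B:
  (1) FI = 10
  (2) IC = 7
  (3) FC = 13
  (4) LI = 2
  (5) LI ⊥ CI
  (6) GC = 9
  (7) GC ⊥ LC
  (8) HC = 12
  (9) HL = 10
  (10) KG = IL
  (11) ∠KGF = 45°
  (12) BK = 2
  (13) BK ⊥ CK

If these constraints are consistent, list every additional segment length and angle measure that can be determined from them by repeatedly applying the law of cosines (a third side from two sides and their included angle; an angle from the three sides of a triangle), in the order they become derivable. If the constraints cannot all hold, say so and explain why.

The constraints are consistent. Derivable facts, in order:
After 1 step:
- CL = √53
- ∠CFI = 32.2°
- ∠CIF = 98.21°
- ∠FCI = 49.58°
After 2 steps:
- LG = √134
- ∠CHL = 37.27°
- ∠CLH = 86.46°
- ∠CLI = 74.05°
- ∠HCL = 56.28°
- ∠ICL = 15.95°
After 3 steps:
- ∠CGL = 38.97°
- ∠CLG = 51.03°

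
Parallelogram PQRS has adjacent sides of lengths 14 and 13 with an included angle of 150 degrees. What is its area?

Area = a * b * sin(theta)
Area = 14 * 13 * sin(150 degrees)
Area = 182 * 1/2
Area = 91

91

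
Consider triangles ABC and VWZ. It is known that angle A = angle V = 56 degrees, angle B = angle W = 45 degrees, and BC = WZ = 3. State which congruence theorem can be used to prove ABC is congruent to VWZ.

The given information provides:
angle A = angle V = 56 degrees, angle B = angle W = 45 degrees, and BC = WZ = 3
This matches the AAS congruence theorem.
Two pairs of corresponding angles and a non-included side are equal (Angle-Angle-Side).

AAS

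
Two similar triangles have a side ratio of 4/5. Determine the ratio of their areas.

Area scales with the square of linear dimensions. If every length is multiplied by 4/5, then the area is multiplied by (4/5)^2 = 16/25.
The area ratio is 16:25.

16:25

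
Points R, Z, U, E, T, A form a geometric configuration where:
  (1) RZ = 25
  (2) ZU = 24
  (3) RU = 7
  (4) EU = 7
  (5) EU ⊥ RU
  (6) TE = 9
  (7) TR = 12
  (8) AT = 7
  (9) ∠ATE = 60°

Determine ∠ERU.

Step 1: By the law of cosines on triangle RUE: RE² = 7² + 7² − 2·7·7·cos(90°) = 98, so RE = 7·√2.
Step 2: By the inverse law of cosines on triangle ERU: cos(∠ERU) = ((7·√2)² + 7² − 7²) / (2·7·√2·7) = 98/138.59 = 0.7071, so ∠ERU = 45°.

Therefore, the measure of angle ∠ERU = 45°.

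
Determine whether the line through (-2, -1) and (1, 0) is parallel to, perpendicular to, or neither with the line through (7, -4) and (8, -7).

Slope of line 1: m1 = (0 - -1)/(1 - -2) = 1/3 = 1/3
Slope of line 2: m2 = (-7 - -4)/(8 - 7) = -3/1 = -3
m1 * m2 = -1, so perpendicular.

Perpendicular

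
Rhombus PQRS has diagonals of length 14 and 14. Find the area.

The diagonals of a rhombus divide it into four right triangles.
Each triangle has legs 14/ 2 = 7 and 14/2 = 7, so each has area (1/2)*7*7 = 49/2.
Four such triangles give total area = (d1 * d2) / 2 = 98.

98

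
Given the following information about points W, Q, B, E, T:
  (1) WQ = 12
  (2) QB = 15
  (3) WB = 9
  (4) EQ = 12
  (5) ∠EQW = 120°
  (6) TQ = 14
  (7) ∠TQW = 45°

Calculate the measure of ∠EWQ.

Step 1: By the law of cosines on triangle WQE: WE² = 12² + 12² − 2·12·12·cos(120°) = 432, so WE = 12·√3.
Step 2: By the inverse law of cosines on triangle EWQ: cos(∠EWQ) = ((12·√3)² + 12² − 12²) / (2·12·√3·12) = 432/498.83 = 0.866, so ∠EWQ = 30°.

Therefore, the measure of angle ∠EWQ = 30°.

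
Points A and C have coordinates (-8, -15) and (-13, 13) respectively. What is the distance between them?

d = sqrt((-5)^2 + (28)^2) = sqrt(809)

sqrt(809)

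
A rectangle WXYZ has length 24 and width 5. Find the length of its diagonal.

d = sqrt(24^2 + 5^2) = sqrt(601)

sqrt(601)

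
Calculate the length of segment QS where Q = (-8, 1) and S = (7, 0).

The horizontal distance is |7 - -8| = 15 and the vertical distance is |0 - 1| = 1.
By the Pythagorean theorem, d = sqrt(15^2 + 1^2) = sqrt(226).

sqrt(226)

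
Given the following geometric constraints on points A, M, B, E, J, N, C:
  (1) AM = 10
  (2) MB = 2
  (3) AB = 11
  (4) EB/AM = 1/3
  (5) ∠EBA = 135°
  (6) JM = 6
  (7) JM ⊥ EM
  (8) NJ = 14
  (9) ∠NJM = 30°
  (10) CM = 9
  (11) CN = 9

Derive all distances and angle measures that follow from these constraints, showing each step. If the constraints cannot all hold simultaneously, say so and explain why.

The constraints are consistent.

From the given relations:
  EB = 1/3·AM = 1/3·10 ≈ 3.33

Step 1: From AB = 11, BE = 3.33, and ∠ABE = 135°, by the law of cosines:
  AE² = AB² + BE² - 2·AB·BE·cos(135°) = 121 + 11.11 + 51.85 = 184
  AE ≈ 13.56

Step 2: From MJ = 6, JN = 14, and ∠MJN = 30°, by the law of cosines:
  MN² = MJ² + JN² - 2·MJ·JN·cos(30°) = 36 + 196 - 145.5 = 86.51
  MN ≈ 9.3

Step 3: From AB = 11, AM = 10, BM = 2, by the inverse law of cosines:
  cos(∠BAM) = (AB² + AM² - BM²) / (2·AB·AM)
  ∠BAM = 9.47°

Step 4: From MA = 10, MB = 2, AB = 11, by the inverse law of cosines:
  cos(∠AMB) = (MA² + MB² - AB²) / (2·MA·MB)
  ∠AMB = 115.15°

Step 5: From BA = 11, BM = 2, AM = 10, by the inverse law of cosines:
  cos(∠ABM) = (BA² + BM² - AM²) / (2·BA·BM)
  ∠ABM = 55.38°

Step 6: From AB = 11, AE = 13.56, BE = 3.33, by the inverse law of cosines:
  cos(∠BAE) = (AB² + AE² - BE²) / (2·AB·AE)
  ∠BAE = 10.01°

Step 7: From MC = 9, MN = 9.3, CN = 9, by the inverse law of cosines:
  cos(∠CMN) = (MC² + MN² - CN²) / (2·MC·MN)
  ∠CMN = 58.89°

Step 8: From MJ = 6, MN = 9.3, JN = 14, by the inverse law of cosines:
  cos(∠JMN) = (MJ² + MN² - JN²) / (2·MJ·MN)
  ∠JMN = 131.18°

Step 9: From EA = 13.56, EB = 3.33, AB = 11, by the inverse law of cosines:
  cos(∠AEB) = (EA² + EB² - AB²) / (2·EA·EB)
  ∠AEB = 34.99°

Step 10: From NC = 9, NM = 9.3, CM = 9, by the inverse law of cosines:
  cos(∠CNM) = (NC² + NM² - CM²) / (2·NC·NM)
  ∠CNM = 58.89°

Step 11: From NJ = 14, NM = 9.3, JM = 6, by the inverse law of cosines:
  cos(∠JNM) = (NJ² + NM² - JM²) / (2·NJ·NM)
  ∠JNM = 18.82°

Step 12: From CM = 9, CN = 9, MN = 9.3, by the inverse law of cosines:
  cos(∠MCN) = (CM² + CN² - MN²) / (2·CM·CN)
  ∠MCN = 62.22°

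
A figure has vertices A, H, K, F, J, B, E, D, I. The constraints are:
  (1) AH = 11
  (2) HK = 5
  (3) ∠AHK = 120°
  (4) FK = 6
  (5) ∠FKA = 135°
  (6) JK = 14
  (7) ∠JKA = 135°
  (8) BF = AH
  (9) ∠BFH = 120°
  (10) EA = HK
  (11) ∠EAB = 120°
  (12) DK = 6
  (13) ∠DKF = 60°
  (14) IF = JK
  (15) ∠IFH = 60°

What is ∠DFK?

Step 1: By the law of cosines on triangle FKD: FD² = 6² + 6² − 2·6·6·cos(60°) = 36, so FD = 6.
Step 2: By the inverse law of cosines on triangle DFK: cos(∠DFK) = (6² + 6² − 6²) / (2·6·6) = 36/72 = 0.5, so ∠DFK = 60°.

Therefore, the measure of angle ∠DFK = 60°.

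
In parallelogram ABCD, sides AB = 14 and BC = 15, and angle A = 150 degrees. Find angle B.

Consecutive angles are supplementary: angle B = 180 - 150 = 30 degrees.

30 degrees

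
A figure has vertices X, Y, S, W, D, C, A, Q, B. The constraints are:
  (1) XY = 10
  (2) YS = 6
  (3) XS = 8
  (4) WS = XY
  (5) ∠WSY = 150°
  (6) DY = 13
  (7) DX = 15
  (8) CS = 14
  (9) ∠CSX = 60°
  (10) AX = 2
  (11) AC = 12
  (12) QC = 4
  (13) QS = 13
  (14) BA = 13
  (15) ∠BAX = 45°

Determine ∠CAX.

Step 1: By the law of cosines on triangle CSX: CX² = 14² + 8² − 2·14·8·cos(60°) = 148, so CX = 2·√37.
Step 2: By the inverse law of cosines on triangle CAX: cos(∠CAX) = (12² + 2² − (2·√37)²) / (2·12·2) = 0/48 = 0, so ∠CAX = 90°.

Therefore, the measure of angle ∠CAX = 90°.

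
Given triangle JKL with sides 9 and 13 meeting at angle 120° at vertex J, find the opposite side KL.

By the law of cosines: KL^2 = JK^2 + JL^2 - 2*JK*JL*cos(J)
KL^2 = 9^2 + 13^2 - 2*9*13*cos(120°)
KL^2 = 81 + 169 - 234*(-1/2)
KL^2 = 367
KL = sqrt(367)

sqrt(367)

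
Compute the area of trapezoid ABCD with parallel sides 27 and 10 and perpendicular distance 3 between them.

A trapezoid's area equals the midsegment times the height.
The midsegment is (27 + 10) / 2 = 37/2.
Area = 37/2 * 3 = 111/2.

111/2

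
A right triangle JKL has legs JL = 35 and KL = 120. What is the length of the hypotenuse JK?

JK = sqrt(35^2 + 120^2) = sqrt(15625) = 125

125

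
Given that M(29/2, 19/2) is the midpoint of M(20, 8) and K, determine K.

Using the midpoint formula: M = ((x1 + x2)/2, (y1 + y2)/2)
We know M = (29/2, 19/2) and M = (20, 8)
For x: 29/2 = (20 + x2)/2, so x2 = 2*29/2 - 20 = 9
For y: 19/2 = (8 + y2)/2, so y2 = 2*19/2 - 8 = 11
K = (9, 11)

(9, 11)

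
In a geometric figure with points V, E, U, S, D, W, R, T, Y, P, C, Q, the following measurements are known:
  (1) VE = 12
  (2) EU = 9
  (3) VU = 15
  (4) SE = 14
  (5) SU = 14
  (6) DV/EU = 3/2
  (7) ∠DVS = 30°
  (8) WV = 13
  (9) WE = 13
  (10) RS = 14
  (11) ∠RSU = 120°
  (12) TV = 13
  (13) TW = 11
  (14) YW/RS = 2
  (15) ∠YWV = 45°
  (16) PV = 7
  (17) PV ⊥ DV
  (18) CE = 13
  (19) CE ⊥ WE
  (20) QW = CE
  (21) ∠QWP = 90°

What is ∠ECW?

Step 1: By the law of cosines on triangle CEW: CW² = 13² + 13² − 2·13·13·cos(90°) = 338, so CW = 13·√2.
Step 2: By the inverse law of cosines on triangle ECW: cos(∠ECW) = (13² + (13·√2)² − 13²) / (2·13·13·√2) = 338/478 = 0.7071, so ∠ECW = 45°.

Therefore, the measure of angle ∠ECW = 45°.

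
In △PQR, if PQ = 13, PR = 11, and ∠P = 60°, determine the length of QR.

When two sides and the included angle are known, the law of cosines gives the third side.
c^2 = a^2 + b^2 - 2ab cos(C) generalizes the Pythagorean theorem to non-right triangles.
Here: QR^2 = 169 + 121 - 286*(1/2) = 147
QR = 7*sqrt(3)

7*sqrt(3)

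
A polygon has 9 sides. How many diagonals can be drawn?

Each of the 9 vertices connects to 6 non-adjacent vertices via diagonals.
Total connections = 9 × 6 = 54, but each diagonal is counted twice.
Number of diagonals = 54 / 2 = 27.

27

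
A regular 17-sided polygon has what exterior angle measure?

Each exterior angle of a regular n-gon is 360 / n.
For n = 17: 360 / 17 = 360/17 degrees.

360/17 degrees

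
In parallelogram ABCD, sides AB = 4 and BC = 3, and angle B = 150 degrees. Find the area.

Area = a * b * sin(theta)
Area = 4 * 3 * sin(150 degrees)
Area = 12 * 1/2
Area = 6

6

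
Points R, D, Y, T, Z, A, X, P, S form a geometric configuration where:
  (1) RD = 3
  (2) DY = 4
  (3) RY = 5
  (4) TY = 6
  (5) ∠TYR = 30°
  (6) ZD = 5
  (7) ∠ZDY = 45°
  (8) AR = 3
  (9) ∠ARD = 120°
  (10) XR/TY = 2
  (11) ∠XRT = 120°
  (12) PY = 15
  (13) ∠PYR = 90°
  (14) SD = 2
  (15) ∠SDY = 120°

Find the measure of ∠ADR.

Step 1: By the law of cosines on triangle DRA: DA² = 3² + 3² − 2·3·3·cos(120°) = 27, so DA = 3·√3.
Step 2: By the inverse law of cosines on triangle ADR: cos(∠ADR) = ((3·√3)² + 3² − 3²) / (2·3·√3·3) = 27/31.18 = 0.866, so ∠ADR = 30°.

Therefore, the measure of angle ∠ADR = 30°.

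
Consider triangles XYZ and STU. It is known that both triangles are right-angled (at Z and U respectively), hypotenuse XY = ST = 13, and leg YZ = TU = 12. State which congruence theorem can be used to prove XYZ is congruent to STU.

The given information provides:
both triangles are right-angled (at Z and U respectively), hypotenuse XY = ST = 13, and leg YZ = TU = 12
This matches the HL congruence theorem.
The hypotenuse and one leg of two right triangles are equal (Hypotenuse-Leg).

HL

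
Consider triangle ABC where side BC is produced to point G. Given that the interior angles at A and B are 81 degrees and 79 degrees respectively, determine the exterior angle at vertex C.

Exterior angle = 81 + 79 = 160 degrees (exterior angle theorem).

160 degrees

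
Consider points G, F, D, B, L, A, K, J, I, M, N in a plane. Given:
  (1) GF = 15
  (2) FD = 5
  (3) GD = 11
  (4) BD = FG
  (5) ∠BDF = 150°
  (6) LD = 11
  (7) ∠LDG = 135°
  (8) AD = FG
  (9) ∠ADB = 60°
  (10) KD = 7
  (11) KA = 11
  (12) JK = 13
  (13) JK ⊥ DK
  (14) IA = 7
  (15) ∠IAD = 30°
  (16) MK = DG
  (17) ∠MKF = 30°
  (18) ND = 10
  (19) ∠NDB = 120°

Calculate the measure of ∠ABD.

From the given relations: BD = FG = 15; AD = FG = 15.
Step 1: By the law of cosines on triangle BDA: BA² = 15² + 15² − 2·15·15·cos(60°) = 225, so BA = 15.
Step 2: By the inverse law of cosines on triangle ABD: cos(∠ABD) = (15² + 15² − 15²) / (2·15·15) = 225/450 = 0.5, so ∠ABD = 60°.

Therefore, the measure of angle ∠ABD = 60°.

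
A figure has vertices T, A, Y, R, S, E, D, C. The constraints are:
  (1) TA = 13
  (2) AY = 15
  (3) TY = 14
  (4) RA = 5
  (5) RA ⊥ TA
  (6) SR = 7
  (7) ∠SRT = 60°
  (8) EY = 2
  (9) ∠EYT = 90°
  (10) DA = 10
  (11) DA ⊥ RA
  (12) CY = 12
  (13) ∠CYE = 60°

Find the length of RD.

Step 1: By the law of cosines on triangle RAD: RD² = 5² + 10² − 2·5·10·cos(90°) = 125, so RD = 5·√5.

Therefore, the length of RD = 5·√5.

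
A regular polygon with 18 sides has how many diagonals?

Total line segments between 18 vertices = C(18,2) = 153.
Subtract the 18 sides: 153 - 18 = 135 diagonals.

135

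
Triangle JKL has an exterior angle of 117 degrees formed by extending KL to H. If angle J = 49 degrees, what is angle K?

The exterior angle theorem states that an exterior angle equals the sum of the two non-adjacent interior angles.
So 117 = 49 + angle K, which gives angle K = 117 - 49 = 68 degrees.

68 degrees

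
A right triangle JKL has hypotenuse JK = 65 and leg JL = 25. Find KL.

By the Pythagorean theorem: KL^2 = JK^2 - JL^2
KL^2 = 65^2 - 25^2 = 4225 - 625 = 3600
KL = sqrt(3600) = 60

60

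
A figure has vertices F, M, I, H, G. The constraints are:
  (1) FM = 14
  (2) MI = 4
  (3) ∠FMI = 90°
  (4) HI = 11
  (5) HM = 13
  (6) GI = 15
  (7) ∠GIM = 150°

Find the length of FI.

Step 1: By the law of cosines on triangle FMI: FI² = 14² + 4² − 2·14·4·cos(90°) = 212, so FI = 2·√53.

Therefore, the length of FI = 2·√53.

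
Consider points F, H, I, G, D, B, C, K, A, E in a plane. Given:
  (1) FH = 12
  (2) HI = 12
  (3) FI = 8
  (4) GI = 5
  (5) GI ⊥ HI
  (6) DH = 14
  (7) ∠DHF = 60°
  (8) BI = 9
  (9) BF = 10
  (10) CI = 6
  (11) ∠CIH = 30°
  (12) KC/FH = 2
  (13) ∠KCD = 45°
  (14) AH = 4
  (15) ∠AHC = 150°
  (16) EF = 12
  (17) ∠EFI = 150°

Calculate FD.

Step 1: By the law of cosines on triangle FHD: FD² = 12² + 14² − 2·12·14·cos(60°) = 172, so FD = 2·√43.

Therefore, the length of FD = 2·√43.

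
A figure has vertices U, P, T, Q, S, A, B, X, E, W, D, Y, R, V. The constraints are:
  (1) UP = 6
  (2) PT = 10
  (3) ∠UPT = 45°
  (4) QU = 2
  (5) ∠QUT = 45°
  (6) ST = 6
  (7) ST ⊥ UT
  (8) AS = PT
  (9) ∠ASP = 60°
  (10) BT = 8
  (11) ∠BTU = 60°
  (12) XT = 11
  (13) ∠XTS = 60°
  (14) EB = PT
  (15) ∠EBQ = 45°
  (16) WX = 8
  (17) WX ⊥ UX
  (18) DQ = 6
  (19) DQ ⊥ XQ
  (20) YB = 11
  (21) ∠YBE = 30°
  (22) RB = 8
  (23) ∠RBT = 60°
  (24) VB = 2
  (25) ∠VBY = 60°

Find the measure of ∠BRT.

Step 1: By the law of cosines on triangle RBT: RT² = 8² + 8² − 2·8·8·cos(60°) = 64, so RT = 8.
Step 2: By the inverse law of cosines on triangle BRT: cos(∠BRT) = (8² + 8² − 8²) / (2·8·8) = 64/128 = 0.5, so ∠BRT = 60°.

Therefore, the measure of angle ∠BRT = 60°.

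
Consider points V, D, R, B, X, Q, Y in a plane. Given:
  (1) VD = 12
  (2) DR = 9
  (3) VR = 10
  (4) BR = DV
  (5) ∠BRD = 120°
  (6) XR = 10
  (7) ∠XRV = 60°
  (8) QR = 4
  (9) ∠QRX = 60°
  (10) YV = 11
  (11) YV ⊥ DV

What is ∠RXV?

Step 1: By the law of cosines on triangle XRV: XV² = 10² + 10² − 2·10·10·cos(60°) = 100, so XV = 10.
Step 2: By the inverse law of cosines on triangle RXV: cos(∠RXV) = (10² + 10² − 10²) / (2·10·10) = 100/200 = 0.5, so ∠RXV = 60°.

Therefore, the measure of angle ∠RXV = 60°.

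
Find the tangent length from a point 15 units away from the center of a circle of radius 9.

Let T be the point of tangency. Then OT ⊥ MT (radius ⊥ tangent).
In right triangle OTM: OM² = OT² + MT²
15² = 9² + MT²
MT² = 144, MT = 12

12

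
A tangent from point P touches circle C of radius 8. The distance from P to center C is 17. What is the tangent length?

Let T be the point of tangency. Then CT ⊥ PT (radius ⊥ tangent).
In right triangle CTP: CP² = CT² + PT²
17² = 8² + PT²
PT² = 225, PT = 15

15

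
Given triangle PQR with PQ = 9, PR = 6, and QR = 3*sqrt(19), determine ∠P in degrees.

cos(P) = (9² + 6² - (3*sqrt(19))²) / (2 × 9 × 6) = -1/2, so P = arccos(-1/2) = 120°.

120°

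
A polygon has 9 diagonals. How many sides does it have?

Using d = n(n - 3)/2, we solve 9 = n(n - 3)/2.
So n(n - 3) = 18.
Testing n = 6: 6 * 3 = 18 = 18. Correct.
The polygon has 6 sides.

6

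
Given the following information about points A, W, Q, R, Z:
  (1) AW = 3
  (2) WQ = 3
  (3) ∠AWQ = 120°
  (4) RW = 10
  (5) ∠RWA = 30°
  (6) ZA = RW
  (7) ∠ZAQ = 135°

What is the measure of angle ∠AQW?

Step 1: By the law of cosines on triangle QWA: QA² = 3² + 3² − 2·3·3·cos(120°) = 27, so QA = 3·√3.
Step 2: By the inverse law of cosines on triangle AQW: cos(∠AQW) = ((3·√3)² + 3² − 3²) / (2·3·√3·3) = 27/31.18 = 0.866, so ∠AQW = 30°.

Therefore, the measure of angle ∠AQW = 30°.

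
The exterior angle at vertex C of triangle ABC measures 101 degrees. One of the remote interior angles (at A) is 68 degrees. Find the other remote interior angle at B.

The exterior angle theorem states that an exterior angle equals the sum of the two non-adjacent interior angles.
So 101 = 68 + angle B, which gives angle B = 101 - 68 = 33 degrees.

33 degrees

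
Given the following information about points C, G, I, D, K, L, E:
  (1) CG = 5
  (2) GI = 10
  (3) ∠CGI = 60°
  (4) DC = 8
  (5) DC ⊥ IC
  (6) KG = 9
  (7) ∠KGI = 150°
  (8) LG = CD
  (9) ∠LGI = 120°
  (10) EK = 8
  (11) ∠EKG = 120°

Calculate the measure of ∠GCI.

Step 1: By the law of cosines on triangle CGI: CI² = 5² + 10² − 2·5·10·cos(60°) = 75, so CI = 5·√3.
Step 2: By the inverse law of cosines on triangle GCI: cos(∠GCI) = (5² + (5·√3)² − 10²) / (2·5·5·√3) = 0/86.6 = 0, so ∠GCI = 90°.

Therefore, the measure of angle ∠GCI = 90°.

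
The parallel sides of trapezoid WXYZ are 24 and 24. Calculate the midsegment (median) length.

The midsegment of a trapezoid = (base1 + base2) / 2
midsegment = (24 + 24) / 2
midsegment = 48 / 2
midsegment = 24

24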